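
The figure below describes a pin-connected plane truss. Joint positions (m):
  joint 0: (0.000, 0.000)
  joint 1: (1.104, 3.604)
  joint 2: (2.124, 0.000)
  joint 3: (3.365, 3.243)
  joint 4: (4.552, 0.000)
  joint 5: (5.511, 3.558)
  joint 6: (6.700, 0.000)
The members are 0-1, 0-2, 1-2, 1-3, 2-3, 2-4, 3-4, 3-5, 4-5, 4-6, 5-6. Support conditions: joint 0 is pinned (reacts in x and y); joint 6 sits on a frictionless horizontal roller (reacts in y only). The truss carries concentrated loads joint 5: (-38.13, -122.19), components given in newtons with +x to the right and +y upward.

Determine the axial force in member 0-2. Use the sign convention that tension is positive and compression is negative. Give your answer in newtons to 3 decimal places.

-25.285

N=7 nodes, M=11 members, R=3 reactions → 2N=14, M+R=14
member 0 (0-1): L=3.7693, (cx,cy)=(0.2929,0.9561)
member 1 (0-2): L=2.1240, (cx,cy)=(1.0000,0.0000)
member 2 (1-2): L=3.7456, (cx,cy)=(0.2723,-0.9622)
member 3 (1-3): L=2.2896, (cx,cy)=(0.9875,-0.1577)
member 4 (2-3): L=3.4723, (cx,cy)=(0.3574,0.9340)
member 5 (2-4): L=2.4280, (cx,cy)=(1.0000,0.0000)
member 6 (3-4): L=3.4534, (cx,cy)=(0.3437,-0.9391)
member 7 (3-5): L=2.1690, (cx,cy)=(0.9894,0.1452)
member 8 (4-5): L=3.6850, (cx,cy)=(0.2602,0.9655)
member 9 (4-6): L=2.1480, (cx,cy)=(1.0000,0.0000)
member 10 (5-6): L=3.7514, (cx,cy)=(0.3169,-0.9484)
solve A·x = −loads:
  F[0-1] = -43.8562 N (compression)
  F[0-2] = -25.2848 N (compression)
  F[1-2] = +47.8748 N (tension)
  F[1-3] = -26.2104 N (compression)
  F[2-3] = -49.3231 N (compression)
  F[2-4] = +5.3804 N (tension)
  F[3-4] = +35.9225 N (tension)
  F[3-5] = -56.4562 N (compression)
  F[4-5] = -34.9377 N (compression)
  F[4-6] = +26.8200 N (tension)
  F[5-6] = -84.6198 N (compression)
  Rx@0 = +38.1300 N
  Ry@0 = +41.9329 N
  Ry@6 = +80.2571 N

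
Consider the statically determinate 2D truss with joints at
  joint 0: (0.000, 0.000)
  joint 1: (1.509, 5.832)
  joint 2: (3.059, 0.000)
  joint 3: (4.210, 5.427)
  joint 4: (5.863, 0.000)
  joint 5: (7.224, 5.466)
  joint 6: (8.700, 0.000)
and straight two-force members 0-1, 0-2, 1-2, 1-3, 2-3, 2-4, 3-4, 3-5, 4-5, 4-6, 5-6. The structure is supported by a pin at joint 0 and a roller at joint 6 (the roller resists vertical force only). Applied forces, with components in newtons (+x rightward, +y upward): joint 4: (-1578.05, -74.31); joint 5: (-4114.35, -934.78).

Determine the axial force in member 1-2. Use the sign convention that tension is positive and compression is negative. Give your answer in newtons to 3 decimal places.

3098.441

N=7 nodes, M=11 members, R=3 reactions → 2N=14, M+R=14
member 0 (0-1): L=6.0241, (cx,cy)=(0.2505,0.9681)
member 1 (0-2): L=3.0590, (cx,cy)=(1.0000,0.0000)
member 2 (1-2): L=6.0345, (cx,cy)=(0.2569,-0.9664)
member 3 (1-3): L=2.7312, (cx,cy)=(0.9889,-0.1483)
member 4 (2-3): L=5.5477, (cx,cy)=(0.2075,0.9782)
member 5 (2-4): L=2.8040, (cx,cy)=(1.0000,0.0000)
member 6 (3-4): L=5.6732, (cx,cy)=(0.2914,-0.9566)
member 7 (3-5): L=3.0143, (cx,cy)=(0.9999,0.0129)
member 8 (4-5): L=5.6329, (cx,cy)=(0.2416,0.9704)
member 9 (4-6): L=2.8370, (cx,cy)=(1.0000,0.0000)
member 10 (5-6): L=5.6618, (cx,cy)=(0.2607,-0.9654)
solve A·x = −loads:
  F[0-1] = -2858.9176 N (compression)
  F[0-2] = -4976.2540 N (compression)
  F[1-2] = +3098.4412 N (tension)
  F[1-3] = -1528.9085 N (compression)
  F[2-3] = -3061.0928 N (compression)
  F[2-4] = -3545.3008 N (compression)
  F[3-4] = +2853.0229 N (tension)
  F[3-5] = -2978.6396 N (compression)
  F[4-5] = -2735.9819 N (compression)
  F[4-6] = -474.9012 N (compression)
  F[5-6] = +1821.6703 N (tension)
  Rx@0 = +5692.4000 N
  Ry@0 = +2767.7689 N
  Ry@6 = -1758.6789 N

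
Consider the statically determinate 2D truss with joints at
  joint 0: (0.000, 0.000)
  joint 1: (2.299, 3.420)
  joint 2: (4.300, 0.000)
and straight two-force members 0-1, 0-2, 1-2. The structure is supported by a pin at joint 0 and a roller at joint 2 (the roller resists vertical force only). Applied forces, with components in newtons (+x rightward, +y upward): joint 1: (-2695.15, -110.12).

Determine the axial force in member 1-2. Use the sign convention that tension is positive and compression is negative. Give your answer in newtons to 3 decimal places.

N=3 nodes, M=3 members, R=3 reactions → 2N=6, M+R=6
member 0 (0-1): L=4.1209, (cx,cy)=(0.5579,0.8299)
member 1 (0-2): L=4.3000, (cx,cy)=(1.0000,0.0000)
member 2 (1-2): L=3.9624, (cx,cy)=(0.5050,-0.8631)
solve A·x = −loads:
  F[0-1] = -2644.6389 N (compression)
  F[0-2] = -1219.7374 N (compression)
  F[1-2] = +2415.3197 N (tension)
  Rx@0 = +2695.1500 N
  Ry@0 = +2194.8286 N
  Ry@2 = -2084.7086 N

2415.320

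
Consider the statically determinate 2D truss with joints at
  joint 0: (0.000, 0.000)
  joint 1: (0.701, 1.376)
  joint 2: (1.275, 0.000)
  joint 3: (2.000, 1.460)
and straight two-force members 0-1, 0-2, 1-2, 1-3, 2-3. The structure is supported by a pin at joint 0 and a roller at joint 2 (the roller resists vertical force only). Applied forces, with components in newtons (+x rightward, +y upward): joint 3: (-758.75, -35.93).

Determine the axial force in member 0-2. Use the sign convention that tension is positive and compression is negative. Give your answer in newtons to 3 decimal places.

N=4 nodes, M=5 members, R=3 reactions → 2N=8, M+R=8
member 0 (0-1): L=1.5443, (cx,cy)=(0.4539,0.8910)
member 1 (0-2): L=1.2750, (cx,cy)=(1.0000,0.0000)
member 2 (1-2): L=1.4909, (cx,cy)=(0.3850,-0.9229)
member 3 (1-3): L=1.3017, (cx,cy)=(0.9979,0.0645)
member 4 (2-3): L=1.6301, (cx,cy)=(0.4448,0.8957)
solve A·x = −loads:
  F[0-1] = -952.1655 N (compression)
  F[0-2] = -326.5283 N (compression)
  F[1-2] = +865.6369 N (tension)
  F[1-3] = -767.0875 N (compression)
  F[2-3] = +15.1515 N (tension)
  Rx@0 = +758.7500 N
  Ry@0 = +848.4124 N
  Ry@2 = -812.4824 N

-326.528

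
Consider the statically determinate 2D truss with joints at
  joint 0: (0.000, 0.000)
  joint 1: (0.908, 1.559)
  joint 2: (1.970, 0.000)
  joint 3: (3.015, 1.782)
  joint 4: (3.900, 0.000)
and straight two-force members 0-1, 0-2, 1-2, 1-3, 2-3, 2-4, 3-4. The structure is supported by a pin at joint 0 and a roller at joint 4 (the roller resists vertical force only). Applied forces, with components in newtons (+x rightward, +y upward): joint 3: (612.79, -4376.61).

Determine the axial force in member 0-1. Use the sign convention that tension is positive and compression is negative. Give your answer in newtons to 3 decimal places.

N=5 nodes, M=7 members, R=3 reactions → 2N=10, M+R=10
member 0 (0-1): L=1.8041, (cx,cy)=(0.5033,0.8641)
member 1 (0-2): L=1.9700, (cx,cy)=(1.0000,0.0000)
member 2 (1-2): L=1.8864, (cx,cy)=(0.5630,-0.8265)
member 3 (1-3): L=2.1188, (cx,cy)=(0.9944,0.1052)
member 4 (2-3): L=2.0658, (cx,cy)=(0.5059,0.8626)
member 5 (2-4): L=1.9300, (cx,cy)=(1.0000,0.0000)
member 6 (3-4): L=1.9897, (cx,cy)=(0.4448,-0.8956)
solve A·x = −loads:
  F[0-1] = -825.2969 N (compression)
  F[0-2] = +1028.1496 N (tension)
  F[1-2] = +755.2580 N (tension)
  F[1-3] = -845.2580 N (compression)
  F[2-3] = -723.6027 N (compression)
  F[2-4] = +1819.3922 N (tension)
  F[3-4] = -4090.3647 N (compression)
  Rx@0 = -612.7900 N
  Ry@0 = +713.1559 N
  Ry@4 = +3663.4541 N

-825.297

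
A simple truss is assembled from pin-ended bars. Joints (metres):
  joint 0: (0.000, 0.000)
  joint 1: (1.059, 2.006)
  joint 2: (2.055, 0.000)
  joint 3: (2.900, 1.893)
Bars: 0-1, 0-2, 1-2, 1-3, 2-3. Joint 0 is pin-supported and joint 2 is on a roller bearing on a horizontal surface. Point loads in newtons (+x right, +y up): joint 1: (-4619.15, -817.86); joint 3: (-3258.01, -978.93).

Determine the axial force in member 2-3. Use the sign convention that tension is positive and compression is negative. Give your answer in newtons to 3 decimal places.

N=4 nodes, M=5 members, R=3 reactions → 2N=8, M+R=8
member 0 (0-1): L=2.2684, (cx,cy)=(0.4669,0.8843)
member 1 (0-2): L=2.0550, (cx,cy)=(1.0000,0.0000)
member 2 (1-2): L=2.2397, (cx,cy)=(0.4447,-0.8957)
member 3 (1-3): L=1.8445, (cx,cy)=(0.9981,-0.0613)
member 4 (2-3): L=2.0730, (cx,cy)=(0.4076,0.9132)
solve A·x = −loads:
  F[0-1] = -8485.5352 N (compression)
  F[0-2] = -3915.6506 N (compression)
  F[1-2] = +7653.1486 N (tension)
  F[1-3] = -2750.9698 N (compression)
  F[2-3] = -1256.5970 N (compression)
  Rx@0 = +7877.1600 N
  Ry@0 = +7504.0489 N
  Ry@2 = -5707.2589 N

-1256.597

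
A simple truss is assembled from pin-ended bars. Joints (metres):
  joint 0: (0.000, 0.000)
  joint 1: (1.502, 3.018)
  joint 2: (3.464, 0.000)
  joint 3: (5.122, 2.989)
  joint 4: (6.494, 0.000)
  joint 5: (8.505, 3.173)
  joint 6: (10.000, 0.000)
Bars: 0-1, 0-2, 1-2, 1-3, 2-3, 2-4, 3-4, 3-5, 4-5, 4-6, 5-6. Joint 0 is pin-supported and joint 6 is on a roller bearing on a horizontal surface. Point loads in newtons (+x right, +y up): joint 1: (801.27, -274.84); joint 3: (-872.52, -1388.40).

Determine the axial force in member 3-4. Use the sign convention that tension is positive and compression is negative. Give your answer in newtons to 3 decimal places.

-857.255

N=7 nodes, M=11 members, R=3 reactions → 2N=14, M+R=14
member 0 (0-1): L=3.3711, (cx,cy)=(0.4456,0.8953)
member 1 (0-2): L=3.4640, (cx,cy)=(1.0000,0.0000)
member 2 (1-2): L=3.5997, (cx,cy)=(0.5450,-0.8384)
member 3 (1-3): L=3.6201, (cx,cy)=(1.0000,-0.0080)
member 4 (2-3): L=3.4181, (cx,cy)=(0.4851,0.8745)
member 5 (2-4): L=3.0300, (cx,cy)=(1.0000,0.0000)
member 6 (3-4): L=3.2888, (cx,cy)=(0.4172,-0.9088)
member 7 (3-5): L=3.3880, (cx,cy)=(0.9985,0.0543)
member 8 (4-5): L=3.7566, (cx,cy)=(0.5353,0.8446)
member 9 (4-6): L=3.5060, (cx,cy)=(1.0000,0.0000)
member 10 (5-6): L=3.5076, (cx,cy)=(0.4262,-0.9046)
solve A·x = −loads:
  F[0-1] = -1038.5781 N (compression)
  F[0-2] = +391.4902 N (tension)
  F[1-2] = +797.4201 N (tension)
  F[1-3] = -1698.6960 N (compression)
  F[2-3] = -764.5293 N (compression)
  F[2-4] = +1196.9729 N (tension)
  F[3-4] = -857.2549 N (compression)
  F[3-5] = -840.5945 N (compression)
  F[4-5] = +922.3960 N (tension)
  F[4-6] = +345.5728 N (tension)
  F[5-6] = -810.7801 N (compression)
  Rx@0 = +71.2500 N
  Ry@0 = +929.7935 N
  Ry@6 = +733.4465 N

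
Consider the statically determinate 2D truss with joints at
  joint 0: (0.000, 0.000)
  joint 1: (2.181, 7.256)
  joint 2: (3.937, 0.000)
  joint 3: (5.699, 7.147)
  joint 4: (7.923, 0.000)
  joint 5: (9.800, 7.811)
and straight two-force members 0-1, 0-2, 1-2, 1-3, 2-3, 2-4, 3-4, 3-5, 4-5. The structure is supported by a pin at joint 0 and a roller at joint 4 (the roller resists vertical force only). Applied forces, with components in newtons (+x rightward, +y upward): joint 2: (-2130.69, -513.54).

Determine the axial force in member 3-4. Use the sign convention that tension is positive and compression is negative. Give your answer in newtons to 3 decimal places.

-267.252

N=6 nodes, M=9 members, R=3 reactions → 2N=12, M+R=12
member 0 (0-1): L=7.5767, (cx,cy)=(0.2879,0.9577)
member 1 (0-2): L=3.9370, (cx,cy)=(1.0000,0.0000)
member 2 (1-2): L=7.4655, (cx,cy)=(0.2352,-0.9719)
member 3 (1-3): L=3.5197, (cx,cy)=(0.9995,-0.0310)
member 4 (2-3): L=7.3610, (cx,cy)=(0.2394,0.9709)
member 5 (2-4): L=3.9860, (cx,cy)=(1.0000,0.0000)
member 6 (3-4): L=7.4850, (cx,cy)=(0.2971,-0.9548)
member 7 (3-5): L=4.1544, (cx,cy)=(0.9871,0.1598)
member 8 (4-5): L=8.0334, (cx,cy)=(0.2337,0.9723)
solve A·x = −loads:
  F[0-1] = -269.7767 N (compression)
  F[0-2] = -2053.0331 N (compression)
  F[1-2] = +270.3185 N (tension)
  F[1-3] = -141.3081 N (compression)
  F[2-3] = +258.3155 N (tension)
  F[2-4] = +79.4074 N (tension)
  F[3-4] = -267.2515 N (compression)
  F[3-5] = -0.0000 N (compression)
  F[4-5] = +0.0000 N (tension)
  Rx@0 = +2130.6900 N
  Ry@0 = +258.3580 N
  Ry@4 = +255.1820 N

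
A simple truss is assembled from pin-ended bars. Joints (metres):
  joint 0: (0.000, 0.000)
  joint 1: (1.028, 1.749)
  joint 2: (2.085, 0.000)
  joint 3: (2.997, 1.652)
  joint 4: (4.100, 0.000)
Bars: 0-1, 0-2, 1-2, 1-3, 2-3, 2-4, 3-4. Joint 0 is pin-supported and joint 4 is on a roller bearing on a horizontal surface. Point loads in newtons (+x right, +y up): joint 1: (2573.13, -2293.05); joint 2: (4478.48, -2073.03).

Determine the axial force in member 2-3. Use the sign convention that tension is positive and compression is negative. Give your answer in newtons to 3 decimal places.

N=5 nodes, M=7 members, R=3 reactions → 2N=10, M+R=10
member 0 (0-1): L=2.0287, (cx,cy)=(0.5067,0.8621)
member 1 (0-2): L=2.0850, (cx,cy)=(1.0000,0.0000)
member 2 (1-2): L=2.0436, (cx,cy)=(0.5172,-0.8558)
member 3 (1-3): L=1.9714, (cx,cy)=(0.9988,-0.0492)
member 4 (2-3): L=1.8870, (cx,cy)=(0.4833,0.8755)
member 5 (2-4): L=2.0150, (cx,cy)=(1.0000,0.0000)
member 6 (3-4): L=1.9864, (cx,cy)=(0.5553,-0.8317)
solve A·x = −loads:
  F[0-1] = -1901.4575 N (compression)
  F[0-2] = +8015.1137 N (tension)
  F[1-2] = -577.5206 N (compression)
  F[1-3] = -3241.8507 N (compression)
  F[2-3] = +2932.5354 N (tension)
  F[2-4] = +1820.6254 N (tension)
  F[3-4] = -3278.7464 N (compression)
  Rx@0 = -7051.6100 N
  Ry@0 = +1639.2685 N
  Ry@4 = +2726.8115 N

2932.535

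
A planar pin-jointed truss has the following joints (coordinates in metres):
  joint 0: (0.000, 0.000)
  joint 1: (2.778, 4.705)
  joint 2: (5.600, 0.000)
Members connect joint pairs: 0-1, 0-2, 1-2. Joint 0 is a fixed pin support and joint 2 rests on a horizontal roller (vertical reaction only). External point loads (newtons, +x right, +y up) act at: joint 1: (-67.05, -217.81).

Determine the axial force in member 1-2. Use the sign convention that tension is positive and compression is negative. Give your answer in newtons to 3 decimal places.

N=3 nodes, M=3 members, R=3 reactions → 2N=6, M+R=6
member 0 (0-1): L=5.4639, (cx,cy)=(0.5084,0.8611)
member 1 (0-2): L=5.6000, (cx,cy)=(1.0000,0.0000)
member 2 (1-2): L=5.4864, (cx,cy)=(0.5144,-0.8576)
solve A·x = −loads:
  F[0-1] = -192.8855 N (compression)
  F[0-2] = +31.0182 N (tension)
  F[1-2] = -60.3043 N (compression)
  Rx@0 = +67.0500 N
  Ry@0 = +166.0947 N
  Ry@2 = +51.7153 N

-60.304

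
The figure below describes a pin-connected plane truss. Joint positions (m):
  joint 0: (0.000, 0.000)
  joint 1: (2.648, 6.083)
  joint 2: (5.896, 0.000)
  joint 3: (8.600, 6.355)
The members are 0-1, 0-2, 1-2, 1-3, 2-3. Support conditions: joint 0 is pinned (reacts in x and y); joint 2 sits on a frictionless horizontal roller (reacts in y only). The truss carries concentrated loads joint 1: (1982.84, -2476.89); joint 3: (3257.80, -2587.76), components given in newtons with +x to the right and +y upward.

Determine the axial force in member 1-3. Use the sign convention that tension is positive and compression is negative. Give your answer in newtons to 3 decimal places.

N=4 nodes, M=5 members, R=3 reactions → 2N=8, M+R=8
member 0 (0-1): L=6.6344, (cx,cy)=(0.3991,0.9169)
member 1 (0-2): L=5.8960, (cx,cy)=(1.0000,0.0000)
member 2 (1-2): L=6.8958, (cx,cy)=(0.4710,-0.8821)
member 3 (1-3): L=5.9582, (cx,cy)=(0.9990,0.0457)
member 4 (2-3): L=6.9063, (cx,cy)=(0.3915,0.9202)
solve A·x = −loads:
  F[0-1] = +5867.0561 N (tension)
  F[0-2] = +2898.8989 N (tension)
  F[1-2] = -8675.8434 N (compression)
  F[1-3] = +4449.9467 N (tension)
  F[2-3] = -3033.0395 N (compression)
  Rx@0 = -5240.6400 N
  Ry@0 = -5379.4605 N
  Ry@2 = +10444.1105 N

4449.947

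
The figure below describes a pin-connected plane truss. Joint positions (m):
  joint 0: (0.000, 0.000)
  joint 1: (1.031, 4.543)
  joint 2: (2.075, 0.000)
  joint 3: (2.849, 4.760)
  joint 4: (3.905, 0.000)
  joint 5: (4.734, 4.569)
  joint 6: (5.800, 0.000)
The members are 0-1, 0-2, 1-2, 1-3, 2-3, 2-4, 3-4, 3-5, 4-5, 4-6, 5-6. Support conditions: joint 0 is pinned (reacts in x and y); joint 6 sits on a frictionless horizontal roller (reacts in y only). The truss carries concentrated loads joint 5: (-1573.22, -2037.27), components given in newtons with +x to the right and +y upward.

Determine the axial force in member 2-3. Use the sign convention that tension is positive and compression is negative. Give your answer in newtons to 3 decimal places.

-1548.194

N=7 nodes, M=11 members, R=3 reactions → 2N=14, M+R=14
member 0 (0-1): L=4.6585, (cx,cy)=(0.2213,0.9752)
member 1 (0-2): L=2.0750, (cx,cy)=(1.0000,0.0000)
member 2 (1-2): L=4.6614, (cx,cy)=(0.2240,-0.9746)
member 3 (1-3): L=1.8309, (cx,cy)=(0.9930,0.1185)
member 4 (2-3): L=4.8225, (cx,cy)=(0.1605,0.9870)
member 5 (2-4): L=1.8300, (cx,cy)=(1.0000,0.0000)
member 6 (3-4): L=4.8757, (cx,cy)=(0.2166,-0.9763)
member 7 (3-5): L=1.8947, (cx,cy)=(0.9949,-0.1008)
member 8 (4-5): L=4.6436, (cx,cy)=(0.1785,0.9839)
member 9 (4-6): L=1.8950, (cx,cy)=(1.0000,0.0000)
member 10 (5-6): L=4.6917, (cx,cy)=(0.2272,-0.9738)
solve A·x = −loads:
  F[0-1] = -1654.7886 N (compression)
  F[0-2] = -1206.9906 N (compression)
  F[1-2] = +1567.9547 N (tension)
  F[1-3] = -722.4909 N (compression)
  F[2-3] = -1548.1940 N (compression)
  F[2-4] = -607.3409 N (compression)
  F[3-4] = +1793.5547 N (tension)
  F[3-5] = -1361.2673 N (compression)
  F[4-5] = -1779.5715 N (compression)
  F[4-6] = +98.8112 N (tension)
  F[5-6] = -434.8904 N (compression)
  Rx@0 = +1573.2200 N
  Ry@0 = +1613.7538 N
  Ry@6 = +423.5162 N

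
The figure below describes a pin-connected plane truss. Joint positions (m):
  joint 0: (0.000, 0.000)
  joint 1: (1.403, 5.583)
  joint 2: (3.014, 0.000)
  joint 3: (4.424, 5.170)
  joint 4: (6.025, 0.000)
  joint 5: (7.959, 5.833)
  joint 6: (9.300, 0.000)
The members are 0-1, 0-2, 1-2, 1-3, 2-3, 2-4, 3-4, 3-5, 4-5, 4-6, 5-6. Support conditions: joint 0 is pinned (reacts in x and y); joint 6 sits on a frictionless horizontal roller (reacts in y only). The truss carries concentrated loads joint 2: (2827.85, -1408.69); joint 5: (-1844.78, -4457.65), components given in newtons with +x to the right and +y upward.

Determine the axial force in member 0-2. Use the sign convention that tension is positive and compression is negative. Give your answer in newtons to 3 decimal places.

N=7 nodes, M=11 members, R=3 reactions → 2N=14, M+R=14
member 0 (0-1): L=5.7566, (cx,cy)=(0.2437,0.9698)
member 1 (0-2): L=3.0140, (cx,cy)=(1.0000,0.0000)
member 2 (1-2): L=5.8108, (cx,cy)=(0.2772,-0.9608)
member 3 (1-3): L=3.0491, (cx,cy)=(0.9908,-0.1354)
member 4 (2-3): L=5.3588, (cx,cy)=(0.2631,0.9648)
member 5 (2-4): L=3.0110, (cx,cy)=(1.0000,0.0000)
member 6 (3-4): L=5.4122, (cx,cy)=(0.2958,-0.9552)
member 7 (3-5): L=3.5966, (cx,cy)=(0.9829,0.1843)
member 8 (4-5): L=6.1453, (cx,cy)=(0.3147,0.9492)
member 9 (4-6): L=3.2750, (cx,cy)=(1.0000,0.0000)
member 10 (5-6): L=5.9852, (cx,cy)=(0.2241,-0.9746)
solve A·x = −loads:
  F[0-1] = -2837.5362 N (compression)
  F[0-2] = +1674.6366 N (tension)
  F[1-2] = +3084.3230 N (tension)
  F[1-3] = -1561.0604 N (compression)
  F[2-3] = -1611.5104 N (compression)
  F[2-4] = +125.9104 N (tension)
  F[3-4] = +963.3393 N (tension)
  F[3-5] = -2294.9877 N (compression)
  F[4-5] = -969.4892 N (compression)
  F[4-6] = +715.9897 N (tension)
  F[5-6] = -3195.6114 N (compression)
  Rx@0 = -983.0700 N
  Ry@0 = +2751.9716 N
  Ry@6 = +3114.3684 N

1674.637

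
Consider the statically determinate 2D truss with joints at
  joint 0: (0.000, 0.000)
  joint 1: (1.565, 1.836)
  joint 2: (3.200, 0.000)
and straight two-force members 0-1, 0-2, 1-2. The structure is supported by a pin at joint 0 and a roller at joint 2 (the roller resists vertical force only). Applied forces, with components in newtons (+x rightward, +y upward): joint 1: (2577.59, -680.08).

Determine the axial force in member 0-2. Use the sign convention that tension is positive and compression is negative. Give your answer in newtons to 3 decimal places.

N=3 nodes, M=3 members, R=3 reactions → 2N=6, M+R=6
member 0 (0-1): L=2.4125, (cx,cy)=(0.6487,0.7610)
member 1 (0-2): L=3.2000, (cx,cy)=(1.0000,0.0000)
member 2 (1-2): L=2.4585, (cx,cy)=(0.6650,-0.7468)
solve A·x = −loads:
  F[0-1] = +1486.6709 N (tension)
  F[0-2] = +1613.1767 N (tension)
  F[1-2] = -2425.6647 N (compression)
  Rx@0 = -2577.5900 N
  Ry@0 = -1131.4139 N
  Ry@2 = +1811.4939 N

1613.177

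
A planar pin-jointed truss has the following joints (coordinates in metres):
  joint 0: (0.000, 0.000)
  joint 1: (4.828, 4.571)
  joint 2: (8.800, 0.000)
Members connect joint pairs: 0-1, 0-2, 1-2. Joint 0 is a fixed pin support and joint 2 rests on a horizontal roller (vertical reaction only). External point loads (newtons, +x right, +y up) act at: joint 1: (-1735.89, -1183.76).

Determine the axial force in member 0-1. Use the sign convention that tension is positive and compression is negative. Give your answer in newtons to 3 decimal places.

N=3 nodes, M=3 members, R=3 reactions → 2N=6, M+R=6
member 0 (0-1): L=6.6486, (cx,cy)=(0.7262,0.6875)
member 1 (0-2): L=8.8000, (cx,cy)=(1.0000,0.0000)
member 2 (1-2): L=6.0556, (cx,cy)=(0.6559,-0.7548)
solve A·x = −loads:
  F[0-1] = -2088.6561 N (compression)
  F[0-2] = -219.1706 N (compression)
  F[1-2] = +334.1437 N (tension)
  Rx@0 = +1735.8900 N
  Ry@0 = +1435.9827 N
  Ry@2 = -252.2227 N

-2088.656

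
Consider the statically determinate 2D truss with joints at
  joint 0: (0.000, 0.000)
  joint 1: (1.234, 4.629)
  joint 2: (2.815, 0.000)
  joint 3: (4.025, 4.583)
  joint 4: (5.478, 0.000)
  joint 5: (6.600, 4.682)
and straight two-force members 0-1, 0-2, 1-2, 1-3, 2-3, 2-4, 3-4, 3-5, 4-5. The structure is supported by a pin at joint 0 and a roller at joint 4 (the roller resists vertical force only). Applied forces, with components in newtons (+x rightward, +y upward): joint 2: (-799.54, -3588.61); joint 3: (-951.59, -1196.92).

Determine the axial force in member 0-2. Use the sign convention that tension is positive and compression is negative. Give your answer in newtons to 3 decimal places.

-989.214

N=6 nodes, M=9 members, R=3 reactions → 2N=12, M+R=12
member 0 (0-1): L=4.7907, (cx,cy)=(0.2576,0.9663)
member 1 (0-2): L=2.8150, (cx,cy)=(1.0000,0.0000)
member 2 (1-2): L=4.8915, (cx,cy)=(0.3232,-0.9463)
member 3 (1-3): L=2.7914, (cx,cy)=(0.9999,-0.0165)
member 4 (2-3): L=4.7400, (cx,cy)=(0.2553,0.9669)
member 5 (2-4): L=2.6630, (cx,cy)=(1.0000,0.0000)
member 6 (3-4): L=4.8078, (cx,cy)=(0.3022,-0.9532)
member 7 (3-5): L=2.5769, (cx,cy)=(0.9993,0.0384)
member 8 (4-5): L=4.8146, (cx,cy)=(0.2330,0.9725)
solve A·x = −loads:
  F[0-1] = -2957.9236 N (compression)
  F[0-2] = -989.2141 N (compression)
  F[1-2] = +3050.6571 N (tension)
  F[1-3] = -1748.1587 N (compression)
  F[2-3] = +725.7350 N (tension)
  F[2-4] = +611.0714 N (tension)
  F[3-4] = -2021.9678 N (compression)
  F[3-5] = -0.0000 N (compression)
  F[4-5] = -0.0000 N (compression)
  Rx@0 = +1751.1300 N
  Ry@0 = +2858.1107 N
  Ry@4 = +1927.4193 N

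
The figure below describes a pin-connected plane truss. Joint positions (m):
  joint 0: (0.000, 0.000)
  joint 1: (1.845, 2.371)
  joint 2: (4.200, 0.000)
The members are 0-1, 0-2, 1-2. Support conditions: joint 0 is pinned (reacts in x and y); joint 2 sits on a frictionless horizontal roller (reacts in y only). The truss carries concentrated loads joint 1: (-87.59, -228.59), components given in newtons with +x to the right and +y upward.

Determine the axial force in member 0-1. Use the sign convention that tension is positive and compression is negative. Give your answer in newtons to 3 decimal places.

-225.061

N=3 nodes, M=3 members, R=3 reactions → 2N=6, M+R=6
member 0 (0-1): L=3.0043, (cx,cy)=(0.6141,0.7892)
member 1 (0-2): L=4.2000, (cx,cy)=(1.0000,0.0000)
member 2 (1-2): L=3.3418, (cx,cy)=(0.7047,-0.7095)
solve A·x = −loads:
  F[0-1] = -225.0612 N (compression)
  F[0-2] = +50.6257 N (tension)
  F[1-2] = -71.8392 N (compression)
  Rx@0 = +87.5900 N
  Ry@0 = +177.6203 N
  Ry@2 = +50.9697 N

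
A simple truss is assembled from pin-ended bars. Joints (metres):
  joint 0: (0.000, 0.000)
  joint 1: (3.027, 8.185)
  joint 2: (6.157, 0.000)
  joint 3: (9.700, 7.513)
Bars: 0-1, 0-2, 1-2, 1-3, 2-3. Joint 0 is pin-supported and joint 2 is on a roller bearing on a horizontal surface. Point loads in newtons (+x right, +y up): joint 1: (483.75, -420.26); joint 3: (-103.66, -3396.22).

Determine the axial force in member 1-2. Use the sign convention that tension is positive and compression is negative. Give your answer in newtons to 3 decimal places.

N=4 nodes, M=5 members, R=3 reactions → 2N=8, M+R=8
member 0 (0-1): L=8.7268, (cx,cy)=(0.3469,0.9379)
member 1 (0-2): L=6.1570, (cx,cy)=(1.0000,0.0000)
member 2 (1-2): L=8.7631, (cx,cy)=(0.3572,-0.9340)
member 3 (1-3): L=6.7068, (cx,cy)=(0.9950,-0.1002)
member 4 (2-3): L=8.3065, (cx,cy)=(0.4265,0.9045)
solve A·x = −loads:
  F[0-1] = +2406.7006 N (tension)
  F[0-2] = -454.7047 N (compression)
  F[1-2] = -3020.8209 N (compression)
  F[1-3] = +1437.2586 N (tension)
  F[2-3] = -3595.7007 N (compression)
  Rx@0 = -380.0900 N
  Ry@0 = -2257.2827 N
  Ry@2 = +6073.7627 N

-3020.821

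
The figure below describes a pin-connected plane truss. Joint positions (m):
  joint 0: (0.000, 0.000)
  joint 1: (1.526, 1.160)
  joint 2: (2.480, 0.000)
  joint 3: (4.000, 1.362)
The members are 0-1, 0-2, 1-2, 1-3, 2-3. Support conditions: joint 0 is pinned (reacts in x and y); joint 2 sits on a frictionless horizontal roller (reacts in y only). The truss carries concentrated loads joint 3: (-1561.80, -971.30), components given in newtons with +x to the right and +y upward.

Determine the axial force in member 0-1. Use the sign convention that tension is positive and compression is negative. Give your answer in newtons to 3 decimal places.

N=4 nodes, M=5 members, R=3 reactions → 2N=8, M+R=8
member 0 (0-1): L=1.9168, (cx,cy)=(0.7961,0.6052)
member 1 (0-2): L=2.4800, (cx,cy)=(1.0000,0.0000)
member 2 (1-2): L=1.5019, (cx,cy)=(0.6352,-0.7724)
member 3 (1-3): L=2.4822, (cx,cy)=(0.9967,0.0814)
member 4 (2-3): L=2.0409, (cx,cy)=(0.7448,0.6673)
solve A·x = −loads:
  F[0-1] = -433.6315 N (compression)
  F[0-2] = -1216.5851 N (compression)
  F[1-2] = +284.1866 N (tension)
  F[1-3] = -527.4778 N (compression)
  F[2-3] = -1391.1593 N (compression)
  Rx@0 = +1561.8000 N
  Ry@0 = +262.4176 N
  Ry@2 = +708.8824 N

-433.632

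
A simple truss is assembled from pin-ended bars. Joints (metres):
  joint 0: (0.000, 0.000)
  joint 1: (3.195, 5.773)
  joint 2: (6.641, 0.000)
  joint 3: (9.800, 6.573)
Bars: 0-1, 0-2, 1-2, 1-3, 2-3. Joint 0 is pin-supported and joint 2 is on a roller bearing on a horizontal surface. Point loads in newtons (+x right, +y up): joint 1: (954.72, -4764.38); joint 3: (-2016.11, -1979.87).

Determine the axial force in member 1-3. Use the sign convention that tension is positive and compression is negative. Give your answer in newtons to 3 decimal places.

-1138.641

N=4 nodes, M=5 members, R=3 reactions → 2N=8, M+R=8
member 0 (0-1): L=6.5981, (cx,cy)=(0.4842,0.8749)
member 1 (0-2): L=6.6410, (cx,cy)=(1.0000,0.0000)
member 2 (1-2): L=6.7233, (cx,cy)=(0.5125,-0.8587)
member 3 (1-3): L=6.6533, (cx,cy)=(0.9927,0.1202)
member 4 (2-3): L=7.2927, (cx,cy)=(0.4332,0.9013)
solve A·x = −loads:
  F[0-1] = -3081.3110 N (compression)
  F[0-2] = +430.6634 N (tension)
  F[1-2] = -2568.3335 N (compression)
  F[1-3] = -1138.6411 N (compression)
  F[2-3] = -2044.7523 N (compression)
  Rx@0 = +1061.3900 N
  Ry@0 = +2695.9700 N
  Ry@2 = +4048.2800 N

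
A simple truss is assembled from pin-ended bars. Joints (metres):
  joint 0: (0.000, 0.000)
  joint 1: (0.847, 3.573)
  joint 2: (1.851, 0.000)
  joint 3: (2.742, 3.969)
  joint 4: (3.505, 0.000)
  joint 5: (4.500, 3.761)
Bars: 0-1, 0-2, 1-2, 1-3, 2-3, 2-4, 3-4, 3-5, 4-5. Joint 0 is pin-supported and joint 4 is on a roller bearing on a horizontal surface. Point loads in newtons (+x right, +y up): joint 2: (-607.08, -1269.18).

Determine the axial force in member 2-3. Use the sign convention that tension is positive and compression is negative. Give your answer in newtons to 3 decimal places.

749.705

N=6 nodes, M=9 members, R=3 reactions → 2N=12, M+R=12
member 0 (0-1): L=3.6720, (cx,cy)=(0.2307,0.9730)
member 1 (0-2): L=1.8510, (cx,cy)=(1.0000,0.0000)
member 2 (1-2): L=3.7114, (cx,cy)=(0.2705,-0.9627)
member 3 (1-3): L=1.9359, (cx,cy)=(0.9789,0.2046)
member 4 (2-3): L=4.0678, (cx,cy)=(0.2190,0.9757)
member 5 (2-4): L=1.6540, (cx,cy)=(1.0000,0.0000)
member 6 (3-4): L=4.0417, (cx,cy)=(0.1888,-0.9820)
member 7 (3-5): L=1.7703, (cx,cy)=(0.9931,-0.1175)
member 8 (4-5): L=3.8904, (cx,cy)=(0.2558,0.9667)
solve A·x = −loads:
  F[0-1] = -615.5209 N (compression)
  F[0-2] = -465.1020 N (compression)
  F[1-2] = +558.5048 N (tension)
  F[1-3] = -299.3948 N (compression)
  F[2-3] = +749.7050 N (tension)
  F[2-4] = +128.8502 N (tension)
  F[3-4] = -682.5301 N (compression)
  F[3-5] = +0.0000 N (tension)
  F[4-5] = -0.0000 N (compression)
  Rx@0 = +607.0800 N
  Ry@0 = +598.9226 N
  Ry@4 = +670.2574 N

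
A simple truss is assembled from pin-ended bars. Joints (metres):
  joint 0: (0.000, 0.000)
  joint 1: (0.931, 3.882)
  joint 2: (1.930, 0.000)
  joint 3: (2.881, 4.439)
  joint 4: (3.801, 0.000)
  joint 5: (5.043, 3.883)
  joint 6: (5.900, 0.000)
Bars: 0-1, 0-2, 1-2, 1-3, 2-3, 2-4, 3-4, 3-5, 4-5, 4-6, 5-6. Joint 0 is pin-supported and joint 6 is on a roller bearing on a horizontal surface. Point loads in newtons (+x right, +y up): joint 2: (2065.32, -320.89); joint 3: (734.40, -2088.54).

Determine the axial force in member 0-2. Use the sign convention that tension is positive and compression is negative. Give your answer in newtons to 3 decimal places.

N=7 nodes, M=11 members, R=3 reactions → 2N=14, M+R=14
member 0 (0-1): L=3.9921, (cx,cy)=(0.2332,0.9724)
member 1 (0-2): L=1.9300, (cx,cy)=(1.0000,0.0000)
member 2 (1-2): L=4.0085, (cx,cy)=(0.2492,-0.9684)
member 3 (1-3): L=2.0280, (cx,cy)=(0.9615,0.2747)
member 4 (2-3): L=4.5397, (cx,cy)=(0.2095,0.9778)
member 5 (2-4): L=1.8710, (cx,cy)=(1.0000,0.0000)
member 6 (3-4): L=4.5333, (cx,cy)=(0.2029,-0.9792)
member 7 (3-5): L=2.2323, (cx,cy)=(0.9685,-0.2491)
member 8 (4-5): L=4.0768, (cx,cy)=(0.3047,0.9525)
member 9 (4-6): L=2.0990, (cx,cy)=(1.0000,0.0000)
member 10 (5-6): L=3.9764, (cx,cy)=(0.2155,-0.9765)
solve A·x = −loads:
  F[0-1] = -752.8322 N (compression)
  F[0-2] = +2975.2894 N (tension)
  F[1-2] = +655.9265 N (tension)
  F[1-3] = -352.6005 N (compression)
  F[2-3] = -321.4725 N (compression)
  F[2-4] = +1140.7838 N (tension)
  F[3-4] = -1492.9675 N (compression)
  F[3-5] = -865.0601 N (compression)
  F[4-5] = +1534.8614 N (tension)
  F[4-6] = +370.2020 N (tension)
  F[5-6] = -1717.7235 N (compression)
  Rx@0 = -2799.7200 N
  Ry@0 = +732.0736 N
  Ry@6 = +1677.3564 N

2975.289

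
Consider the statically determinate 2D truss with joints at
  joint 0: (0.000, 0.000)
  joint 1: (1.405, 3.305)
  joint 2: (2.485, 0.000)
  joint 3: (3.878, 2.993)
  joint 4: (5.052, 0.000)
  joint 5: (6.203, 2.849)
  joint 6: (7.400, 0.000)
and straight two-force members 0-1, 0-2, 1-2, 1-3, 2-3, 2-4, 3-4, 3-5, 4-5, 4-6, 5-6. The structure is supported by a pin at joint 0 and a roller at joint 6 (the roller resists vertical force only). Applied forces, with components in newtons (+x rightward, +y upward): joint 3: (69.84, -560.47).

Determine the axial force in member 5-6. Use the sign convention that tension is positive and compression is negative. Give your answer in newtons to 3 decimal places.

-349.227

N=7 nodes, M=11 members, R=3 reactions → 2N=14, M+R=14
member 0 (0-1): L=3.5912, (cx,cy)=(0.3912,0.9203)
member 1 (0-2): L=2.4850, (cx,cy)=(1.0000,0.0000)
member 2 (1-2): L=3.4770, (cx,cy)=(0.3106,-0.9505)
member 3 (1-3): L=2.4926, (cx,cy)=(0.9921,-0.1252)
member 4 (2-3): L=3.3013, (cx,cy)=(0.4220,0.9066)
member 5 (2-4): L=2.5670, (cx,cy)=(1.0000,0.0000)
member 6 (3-4): L=3.2150, (cx,cy)=(0.3652,-0.9309)
member 7 (3-5): L=2.3295, (cx,cy)=(0.9981,-0.0618)
member 8 (4-5): L=3.0727, (cx,cy)=(0.3746,0.9272)
member 9 (4-6): L=2.3480, (cx,cy)=(1.0000,0.0000)
member 10 (5-6): L=3.0902, (cx,cy)=(0.3873,-0.9219)
solve A·x = −loads:
  F[0-1] = -259.1630 N (compression)
  F[0-2] = +171.2321 N (tension)
  F[1-2] = +275.7429 N (tension)
  F[1-3] = -188.5244 N (compression)
  F[2-3] = -289.1010 N (compression)
  F[2-4] = +378.8698 N (tension)
  F[3-4] = -328.6243 N (compression)
  F[3-5] = -259.3649 N (compression)
  F[4-5] = +329.9542 N (tension)
  F[4-6] = +135.2724 N (tension)
  F[5-6] = -349.2269 N (compression)
  Rx@0 = -69.8400 N
  Ry@0 = +238.5060 N
  Ry@6 = +321.9640 N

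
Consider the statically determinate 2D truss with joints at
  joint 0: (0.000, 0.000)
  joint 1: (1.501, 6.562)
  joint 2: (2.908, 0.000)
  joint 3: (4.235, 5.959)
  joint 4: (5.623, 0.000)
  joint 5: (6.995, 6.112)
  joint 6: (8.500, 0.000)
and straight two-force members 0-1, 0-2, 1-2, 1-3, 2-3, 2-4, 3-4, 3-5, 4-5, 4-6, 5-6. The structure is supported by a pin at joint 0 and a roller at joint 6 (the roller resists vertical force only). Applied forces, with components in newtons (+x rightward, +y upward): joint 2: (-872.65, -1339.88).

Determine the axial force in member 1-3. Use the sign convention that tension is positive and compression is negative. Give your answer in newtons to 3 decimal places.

N=7 nodes, M=11 members, R=3 reactions → 2N=14, M+R=14
member 0 (0-1): L=6.7315, (cx,cy)=(0.2230,0.9748)
member 1 (0-2): L=2.9080, (cx,cy)=(1.0000,0.0000)
member 2 (1-2): L=6.7111, (cx,cy)=(0.2097,-0.9778)
member 3 (1-3): L=2.7997, (cx,cy)=(0.9765,-0.2154)
member 4 (2-3): L=6.1050, (cx,cy)=(0.2174,0.9761)
member 5 (2-4): L=2.7150, (cx,cy)=(1.0000,0.0000)
member 6 (3-4): L=6.1185, (cx,cy)=(0.2269,-0.9739)
member 7 (3-5): L=2.7642, (cx,cy)=(0.9985,0.0553)
member 8 (4-5): L=6.2641, (cx,cy)=(0.2190,0.9757)
member 9 (4-6): L=2.8770, (cx,cy)=(1.0000,0.0000)
member 10 (5-6): L=6.2946, (cx,cy)=(0.2391,-0.9710)
solve A·x = −loads:
  F[0-1] = -904.2501 N (compression)
  F[0-2] = -671.0184 N (compression)
  F[1-2] = +994.0078 N (tension)
  F[1-3] = -419.8810 N (compression)
  F[2-3] = +376.9761 N (tension)
  F[2-4] = +328.0855 N (tension)
  F[3-4] = -483.1036 N (compression)
  F[3-5] = -218.8277 N (compression)
  F[4-5] = +482.2174 N (tension)
  F[4-6] = +112.8742 N (tension)
  F[5-6] = -472.0890 N (compression)
  Rx@0 = +872.6500 N
  Ry@0 = +881.4834 N
  Ry@6 = +458.3966 N

-419.881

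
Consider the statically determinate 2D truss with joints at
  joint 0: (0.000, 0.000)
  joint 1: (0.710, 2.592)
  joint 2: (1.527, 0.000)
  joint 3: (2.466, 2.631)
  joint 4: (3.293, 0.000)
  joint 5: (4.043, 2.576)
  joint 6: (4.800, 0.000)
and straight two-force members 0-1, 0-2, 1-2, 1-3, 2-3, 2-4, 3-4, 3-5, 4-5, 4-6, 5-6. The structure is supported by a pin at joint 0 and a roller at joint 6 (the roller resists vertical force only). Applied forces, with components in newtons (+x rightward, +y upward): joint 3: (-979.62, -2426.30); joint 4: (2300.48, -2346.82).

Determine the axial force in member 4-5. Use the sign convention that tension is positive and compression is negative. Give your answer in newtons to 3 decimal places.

N=7 nodes, M=11 members, R=3 reactions → 2N=14, M+R=14
member 0 (0-1): L=2.6875, (cx,cy)=(0.2642,0.9645)
member 1 (0-2): L=1.5270, (cx,cy)=(1.0000,0.0000)
member 2 (1-2): L=2.7177, (cx,cy)=(0.3006,-0.9537)
member 3 (1-3): L=1.7564, (cx,cy)=(0.9998,0.0222)
member 4 (2-3): L=2.7935, (cx,cy)=(0.3361,0.9418)
member 5 (2-4): L=1.7660, (cx,cy)=(1.0000,0.0000)
member 6 (3-4): L=2.7579, (cx,cy)=(0.2999,-0.9540)
member 7 (3-5): L=1.5780, (cx,cy)=(0.9994,-0.0349)
member 8 (4-5): L=2.6830, (cx,cy)=(0.2795,0.9601)
member 9 (4-6): L=1.5070, (cx,cy)=(1.0000,0.0000)
member 10 (5-6): L=2.6849, (cx,cy)=(0.2819,-0.9594)
solve A·x = −loads:
  F[0-1] = -2543.9288 N (compression)
  F[0-2] = +1992.9348 N (tension)
  F[1-2] = +2539.1169 N (tension)
  F[1-3] = -1435.7397 N (compression)
  F[2-3] = -2571.2773 N (compression)
  F[2-4] = +3620.5351 N (tension)
  F[3-4] = +77.6716 N (tension)
  F[3-5] = -1344.1628 N (compression)
  F[4-5] = +2367.0904 N (tension)
  F[4-6] = +681.6449 N (tension)
  F[5-6] = -2417.6563 N (compression)
  Rx@0 = -1320.8600 N
  Ry@0 = +2453.5463 N
  Ry@6 = +2319.5737 N

2367.090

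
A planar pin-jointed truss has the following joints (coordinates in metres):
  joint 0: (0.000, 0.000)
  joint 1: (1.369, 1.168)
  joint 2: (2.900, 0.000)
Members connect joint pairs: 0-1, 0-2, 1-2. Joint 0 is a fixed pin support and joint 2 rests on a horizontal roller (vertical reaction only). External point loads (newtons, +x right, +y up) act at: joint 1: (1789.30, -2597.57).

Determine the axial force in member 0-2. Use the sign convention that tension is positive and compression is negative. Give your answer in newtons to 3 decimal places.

N=3 nodes, M=3 members, R=3 reactions → 2N=6, M+R=6
member 0 (0-1): L=1.7996, (cx,cy)=(0.7607,0.6491)
member 1 (0-2): L=2.9000, (cx,cy)=(1.0000,0.0000)
member 2 (1-2): L=1.9257, (cx,cy)=(0.7951,-0.6065)
solve A·x = −loads:
  F[0-1] = -1002.5131 N (compression)
  F[0-2] = +2551.9570 N (tension)
  F[1-2] = -3209.8066 N (compression)
  Rx@0 = -1789.3000 N
  Ry@0 = +650.6818 N
  Ry@2 = +1946.8882 N

2551.957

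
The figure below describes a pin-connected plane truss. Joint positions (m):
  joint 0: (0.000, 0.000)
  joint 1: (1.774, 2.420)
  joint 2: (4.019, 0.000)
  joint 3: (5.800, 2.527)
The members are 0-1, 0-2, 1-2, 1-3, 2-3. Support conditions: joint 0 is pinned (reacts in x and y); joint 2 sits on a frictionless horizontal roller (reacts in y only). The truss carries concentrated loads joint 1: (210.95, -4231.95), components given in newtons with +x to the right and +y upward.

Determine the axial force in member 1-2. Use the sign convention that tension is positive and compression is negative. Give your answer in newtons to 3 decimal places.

N=4 nodes, M=5 members, R=3 reactions → 2N=8, M+R=8
member 0 (0-1): L=3.0006, (cx,cy)=(0.5912,0.8065)
member 1 (0-2): L=4.0190, (cx,cy)=(1.0000,0.0000)
member 2 (1-2): L=3.3010, (cx,cy)=(0.6801,-0.7331)
member 3 (1-3): L=4.0274, (cx,cy)=(0.9996,0.0266)
member 4 (2-3): L=3.0916, (cx,cy)=(0.5761,0.8174)
solve A·x = −loads:
  F[0-1] = -2773.5914 N (compression)
  F[0-2] = +1850.7504 N (tension)
  F[1-2] = -2721.2818 N (compression)
  F[1-3] = +0.0000 N (tension)
  F[2-3] = -0.0000 N (compression)
  Rx@0 = -210.9500 N
  Ry@0 = +2236.9318 N
  Ry@2 = +1995.0182 N

-2721.282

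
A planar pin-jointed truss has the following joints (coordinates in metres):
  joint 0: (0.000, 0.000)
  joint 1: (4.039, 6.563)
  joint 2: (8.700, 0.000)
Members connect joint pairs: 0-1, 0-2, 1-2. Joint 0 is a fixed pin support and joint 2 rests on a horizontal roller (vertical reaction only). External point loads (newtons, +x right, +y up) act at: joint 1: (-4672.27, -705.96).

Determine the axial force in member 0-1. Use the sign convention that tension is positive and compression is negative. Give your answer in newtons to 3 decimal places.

-4582.692

N=3 nodes, M=3 members, R=3 reactions → 2N=6, M+R=6
member 0 (0-1): L=7.7063, (cx,cy)=(0.5241,0.8516)
member 1 (0-2): L=8.7000, (cx,cy)=(1.0000,0.0000)
member 2 (1-2): L=8.0497, (cx,cy)=(0.5790,-0.8153)
solve A·x = −loads:
  F[0-1] = -4582.6916 N (compression)
  F[0-2] = -2270.3936 N (compression)
  F[1-2] = +3921.0509 N (tension)
  Rx@0 = +4672.2700 N
  Ry@0 = +3902.8262 N
  Ry@2 = -3196.8662 N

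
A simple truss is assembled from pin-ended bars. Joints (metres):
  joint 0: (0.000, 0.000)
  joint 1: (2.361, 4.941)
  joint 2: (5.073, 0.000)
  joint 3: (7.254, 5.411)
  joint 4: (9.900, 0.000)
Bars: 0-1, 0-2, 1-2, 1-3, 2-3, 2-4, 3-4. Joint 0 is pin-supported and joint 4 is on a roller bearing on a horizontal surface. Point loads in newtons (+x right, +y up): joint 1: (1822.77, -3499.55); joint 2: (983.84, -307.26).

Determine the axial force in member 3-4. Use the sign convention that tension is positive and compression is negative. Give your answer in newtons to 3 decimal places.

N=5 nodes, M=7 members, R=3 reactions → 2N=10, M+R=10
member 0 (0-1): L=5.4761, (cx,cy)=(0.4311,0.9023)
member 1 (0-2): L=5.0730, (cx,cy)=(1.0000,0.0000)
member 2 (1-2): L=5.6363, (cx,cy)=(0.4812,-0.8766)
member 3 (1-3): L=4.9155, (cx,cy)=(0.9954,0.0956)
member 4 (2-3): L=5.8340, (cx,cy)=(0.3738,0.9275)
member 5 (2-4): L=4.8270, (cx,cy)=(1.0000,0.0000)
member 6 (3-4): L=6.0233, (cx,cy)=(0.4393,-0.8983)
solve A·x = −loads:
  F[0-1] = -2111.3619 N (compression)
  F[0-2] = +3716.9138 N (tension)
  F[1-2] = -2012.2800 N (compression)
  F[1-3] = -1772.9631 N (compression)
  F[2-3] = +2233.2130 N (tension)
  F[2-4] = +929.9705 N (tension)
  F[3-4] = -2116.9685 N (compression)
  Rx@0 = -2806.6100 N
  Ry@0 = +1905.0449 N
  Ry@4 = +1901.7651 N

-2116.968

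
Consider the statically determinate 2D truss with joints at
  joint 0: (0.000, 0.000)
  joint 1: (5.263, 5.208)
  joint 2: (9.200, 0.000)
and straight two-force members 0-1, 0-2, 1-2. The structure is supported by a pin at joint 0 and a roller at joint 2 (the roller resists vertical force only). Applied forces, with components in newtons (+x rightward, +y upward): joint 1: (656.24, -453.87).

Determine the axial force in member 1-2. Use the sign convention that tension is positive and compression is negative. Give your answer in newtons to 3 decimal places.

-791.175

N=3 nodes, M=3 members, R=3 reactions → 2N=6, M+R=6
member 0 (0-1): L=7.4042, (cx,cy)=(0.7108,0.7034)
member 1 (0-2): L=9.2000, (cx,cy)=(1.0000,0.0000)
member 2 (1-2): L=6.5286, (cx,cy)=(0.6030,-0.7977)
solve A·x = −loads:
  F[0-1] = +252.0137 N (tension)
  F[0-2] = +477.1058 N (tension)
  F[1-2] = -791.1749 N (compression)
  Rx@0 = -656.2400 N
  Ry@0 = -177.2621 N
  Ry@2 = +631.1321 N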